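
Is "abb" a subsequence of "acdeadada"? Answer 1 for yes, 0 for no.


Check if "abb" is a subsequence of "acdeadada"
Greedy scan:
  Position 0 ('a'): matches sub[0] = 'a'
  Position 1 ('c'): no match needed
  Position 2 ('d'): no match needed
  Position 3 ('e'): no match needed
  Position 4 ('a'): no match needed
  Position 5 ('d'): no match needed
  Position 6 ('a'): no match needed
  Position 7 ('d'): no match needed
  Position 8 ('a'): no match needed
Only matched 1/3 characters => not a subsequence

0


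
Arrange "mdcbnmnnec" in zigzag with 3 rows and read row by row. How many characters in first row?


Zigzag "mdcbnmnnec" into 3 rows:
Placing characters:
  'm' => row 0
  'd' => row 1
  'c' => row 2
  'b' => row 1
  'n' => row 0
  'm' => row 1
  'n' => row 2
  'n' => row 1
  'e' => row 0
  'c' => row 1
Rows:
  Row 0: "mne"
  Row 1: "dbmnc"
  Row 2: "cn"
First row length: 3

3


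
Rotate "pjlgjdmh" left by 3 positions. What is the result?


Input: "pjlgjdmh", rotate left by 3
First 3 characters: "pjl"
Remaining characters: "gjdmh"
Concatenate remaining + first: "gjdmh" + "pjl" = "gjdmhpjl"

gjdmhpjl


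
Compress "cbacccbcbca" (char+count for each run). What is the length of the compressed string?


Input: cbacccbcbca
Runs:
  'c' x 1 => "c1"
  'b' x 1 => "b1"
  'a' x 1 => "a1"
  'c' x 3 => "c3"
  'b' x 1 => "b1"
  'c' x 1 => "c1"
  'b' x 1 => "b1"
  'c' x 1 => "c1"
  'a' x 1 => "a1"
Compressed: "c1b1a1c3b1c1b1c1a1"
Compressed length: 18

18


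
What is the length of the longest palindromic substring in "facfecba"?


Input: "facfecba"
Checking substrings for palindromes:
  No multi-char palindromic substrings found
Longest palindromic substring: "f" with length 1

1


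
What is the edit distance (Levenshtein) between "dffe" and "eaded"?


Computing edit distance: "dffe" -> "eaded"
DP table:
           e    a    d    e    d
      0    1    2    3    4    5
  d   1    1    2    2    3    4
  f   2    2    2    3    3    4
  f   3    3    3    3    4    4
  e   4    3    4    4    3    4
Edit distance = dp[4][5] = 4

4


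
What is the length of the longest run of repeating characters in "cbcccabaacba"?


Input: "cbcccabaacba"
Scanning for longest run:
  Position 1 ('b'): new char, reset run to 1
  Position 2 ('c'): new char, reset run to 1
  Position 3 ('c'): continues run of 'c', length=2
  Position 4 ('c'): continues run of 'c', length=3
  Position 5 ('a'): new char, reset run to 1
  Position 6 ('b'): new char, reset run to 1
  Position 7 ('a'): new char, reset run to 1
  Position 8 ('a'): continues run of 'a', length=2
  Position 9 ('c'): new char, reset run to 1
  Position 10 ('b'): new char, reset run to 1
  Position 11 ('a'): new char, reset run to 1
Longest run: 'c' with length 3

3


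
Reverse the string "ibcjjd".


Input: ibcjjd
Reading characters right to left:
  Position 5: 'd'
  Position 4: 'j'
  Position 3: 'j'
  Position 2: 'c'
  Position 1: 'b'
  Position 0: 'i'
Reversed: djjcbi

djjcbi


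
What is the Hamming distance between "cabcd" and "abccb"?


Comparing "cabcd" and "abccb" position by position:
  Position 0: 'c' vs 'a' => differ
  Position 1: 'a' vs 'b' => differ
  Position 2: 'b' vs 'c' => differ
  Position 3: 'c' vs 'c' => same
  Position 4: 'd' vs 'b' => differ
Total differences (Hamming distance): 4

4


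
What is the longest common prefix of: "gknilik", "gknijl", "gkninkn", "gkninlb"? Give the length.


Words: gknilik, gknijl, gkninkn, gkninlb
  Position 0: all 'g' => match
  Position 1: all 'k' => match
  Position 2: all 'n' => match
  Position 3: all 'i' => match
  Position 4: ('l', 'j', 'n', 'n') => mismatch, stop
LCP = "gkni" (length 4)

4


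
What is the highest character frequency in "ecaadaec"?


Input: ecaadaec
Character counts:
  'a': 3
  'c': 2
  'd': 1
  'e': 2
Maximum frequency: 3

3


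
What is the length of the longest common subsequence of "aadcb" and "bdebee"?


LCS of "aadcb" and "bdebee"
DP table:
           b    d    e    b    e    e
      0    0    0    0    0    0    0
  a   0    0    0    0    0    0    0
  a   0    0    0    0    0    0    0
  d   0    0    1    1    1    1    1
  c   0    0    1    1    1    1    1
  b   0    1    1    1    2    2    2
LCS length = dp[5][6] = 2

2


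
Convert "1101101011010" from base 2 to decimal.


Input: "1101101011010" in base 2
Positional expansion:
  Digit '1' (value 1) x 2^12 = 4096
  Digit '1' (value 1) x 2^11 = 2048
  Digit '0' (value 0) x 2^10 = 0
  Digit '1' (value 1) x 2^9 = 512
  Digit '1' (value 1) x 2^8 = 256
  Digit '0' (value 0) x 2^7 = 0
  Digit '1' (value 1) x 2^6 = 64
  Digit '0' (value 0) x 2^5 = 0
  Digit '1' (value 1) x 2^4 = 16
  Digit '1' (value 1) x 2^3 = 8
  Digit '0' (value 0) x 2^2 = 0
  Digit '1' (value 1) x 2^1 = 2
  Digit '0' (value 0) x 2^0 = 0
Sum = 7002

7002


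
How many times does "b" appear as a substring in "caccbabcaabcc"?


Searching for "b" in "caccbabcaabcc"
Scanning each position:
  Position 0: "c" => no
  Position 1: "a" => no
  Position 2: "c" => no
  Position 3: "c" => no
  Position 4: "b" => MATCH
  Position 5: "a" => no
  Position 6: "b" => MATCH
  Position 7: "c" => no
  Position 8: "a" => no
  Position 9: "a" => no
  Position 10: "b" => MATCH
  Position 11: "c" => no
  Position 12: "c" => no
Total occurrences: 3

3


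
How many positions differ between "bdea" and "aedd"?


Comparing "bdea" and "aedd" position by position:
  Position 0: 'b' vs 'a' => DIFFER
  Position 1: 'd' vs 'e' => DIFFER
  Position 2: 'e' vs 'd' => DIFFER
  Position 3: 'a' vs 'd' => DIFFER
Positions that differ: 4

4


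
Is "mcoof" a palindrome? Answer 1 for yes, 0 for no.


Input: mcoof
Reversed: foocm
  Compare pos 0 ('m') with pos 4 ('f'): MISMATCH
  Compare pos 1 ('c') with pos 3 ('o'): MISMATCH
Result: not a palindrome

0


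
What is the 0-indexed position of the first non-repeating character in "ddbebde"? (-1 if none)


Input: ddbebde
Character frequencies:
  'b': 2
  'd': 3
  'e': 2
Scanning left to right for freq == 1:
  Position 0 ('d'): freq=3, skip
  Position 1 ('d'): freq=3, skip
  Position 2 ('b'): freq=2, skip
  Position 3 ('e'): freq=2, skip
  Position 4 ('b'): freq=2, skip
  Position 5 ('d'): freq=3, skip
  Position 6 ('e'): freq=2, skip
  No unique character found => answer = -1

-1


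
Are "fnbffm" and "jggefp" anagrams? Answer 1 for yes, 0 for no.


Strings: "fnbffm", "jggefp"
Sorted first:  bfffmn
Sorted second: efggjp
Differ at position 0: 'b' vs 'e' => not anagrams

0


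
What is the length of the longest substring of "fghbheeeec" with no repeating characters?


Input: "fghbheeeec"
Sliding window (track last position of each char):
  Position 0 ('f'): window [0,0] length 1 -- new best
  Position 1 ('g'): window [0,1] length 2 -- new best
  Position 2 ('h'): window [0,2] length 3 -- new best
  Position 3 ('b'): window [0,3] length 4 -- new best
  Position 4 ('h'): repeat (last at 2), move window start to 3
  Position 4 ('h'): window [3,4] length 2
  Position 5 ('e'): window [3,5] length 3
  Position 6 ('e'): repeat (last at 5), move window start to 6
  Position 6 ('e'): window [6,6] length 1
  Position 7 ('e'): repeat (last at 6), move window start to 7
  Position 7 ('e'): window [7,7] length 1
  Position 8 ('e'): repeat (last at 7), move window start to 8
  Position 8 ('e'): window [8,8] length 1
  Position 9 ('c'): window [8,9] length 2
Longest substring with no repeats: "fghb" with length 4

4


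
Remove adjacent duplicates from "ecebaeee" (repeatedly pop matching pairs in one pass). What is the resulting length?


Input: ecebaeee
Stack-based adjacent duplicate removal:
  Read 'e': push. Stack: e
  Read 'c': push. Stack: ec
  Read 'e': push. Stack: ece
  Read 'b': push. Stack: eceb
  Read 'a': push. Stack: eceba
  Read 'e': push. Stack: ecebae
  Read 'e': matches stack top 'e' => pop. Stack: eceba
  Read 'e': push. Stack: ecebae
Final stack: "ecebae" (length 6)

6


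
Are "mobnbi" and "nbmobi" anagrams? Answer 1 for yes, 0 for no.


Strings: "mobnbi", "nbmobi"
Sorted first:  bbimno
Sorted second: bbimno
Sorted forms match => anagrams

1


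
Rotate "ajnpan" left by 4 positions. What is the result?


Input: "ajnpan", rotate left by 4
First 4 characters: "ajnp"
Remaining characters: "an"
Concatenate remaining + first: "an" + "ajnp" = "anajnp"

anajnp


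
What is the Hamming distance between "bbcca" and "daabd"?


Comparing "bbcca" and "daabd" position by position:
  Position 0: 'b' vs 'd' => differ
  Position 1: 'b' vs 'a' => differ
  Position 2: 'c' vs 'a' => differ
  Position 3: 'c' vs 'b' => differ
  Position 4: 'a' vs 'd' => differ
Total differences (Hamming distance): 5

5


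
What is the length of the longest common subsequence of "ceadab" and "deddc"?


LCS of "ceadab" and "deddc"
DP table:
           d    e    d    d    c
      0    0    0    0    0    0
  c   0    0    0    0    0    1
  e   0    0    1    1    1    1
  a   0    0    1    1    1    1
  d   0    1    1    2    2    2
  a   0    1    1    2    2    2
  b   0    1    1    2    2    2
LCS length = dp[6][5] = 2

2


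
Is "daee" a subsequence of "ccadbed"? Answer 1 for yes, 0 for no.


Check if "daee" is a subsequence of "ccadbed"
Greedy scan:
  Position 0 ('c'): no match needed
  Position 1 ('c'): no match needed
  Position 2 ('a'): no match needed
  Position 3 ('d'): matches sub[0] = 'd'
  Position 4 ('b'): no match needed
  Position 5 ('e'): no match needed
  Position 6 ('d'): no match needed
Only matched 1/4 characters => not a subsequence

0


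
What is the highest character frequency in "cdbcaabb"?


Input: cdbcaabb
Character counts:
  'a': 2
  'b': 3
  'c': 2
  'd': 1
Maximum frequency: 3

3


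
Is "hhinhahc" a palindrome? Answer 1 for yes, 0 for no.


Input: hhinhahc
Reversed: chahnihh
  Compare pos 0 ('h') with pos 7 ('c'): MISMATCH
  Compare pos 1 ('h') with pos 6 ('h'): match
  Compare pos 2 ('i') with pos 5 ('a'): MISMATCH
  Compare pos 3 ('n') with pos 4 ('h'): MISMATCH
Result: not a palindrome

0


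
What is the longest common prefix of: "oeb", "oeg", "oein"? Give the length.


Words: oeb, oeg, oein
  Position 0: all 'o' => match
  Position 1: all 'e' => match
  Position 2: ('b', 'g', 'i') => mismatch, stop
LCP = "oe" (length 2)

2


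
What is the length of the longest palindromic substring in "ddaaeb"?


Input: "ddaaeb"
Checking substrings for palindromes:
  [0:2] "dd" (len 2) => palindrome
  [2:4] "aa" (len 2) => palindrome
Longest palindromic substring: "dd" with length 2

2


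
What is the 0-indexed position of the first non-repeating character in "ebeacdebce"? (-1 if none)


Input: ebeacdebce
Character frequencies:
  'a': 1
  'b': 2
  'c': 2
  'd': 1
  'e': 4
Scanning left to right for freq == 1:
  Position 0 ('e'): freq=4, skip
  Position 1 ('b'): freq=2, skip
  Position 2 ('e'): freq=4, skip
  Position 3 ('a'): unique! => answer = 3

3


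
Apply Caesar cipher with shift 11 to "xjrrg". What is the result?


Caesar cipher: shift "xjrrg" by 11
  'x' (pos 23) + 11 = pos 8 = 'i'
  'j' (pos 9) + 11 = pos 20 = 'u'
  'r' (pos 17) + 11 = pos 2 = 'c'
  'r' (pos 17) + 11 = pos 2 = 'c'
  'g' (pos 6) + 11 = pos 17 = 'r'
Result: iuccr

iuccr


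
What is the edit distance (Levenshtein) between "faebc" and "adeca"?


Computing edit distance: "faebc" -> "adeca"
DP table:
           a    d    e    c    a
      0    1    2    3    4    5
  f   1    1    2    3    4    5
  a   2    1    2    3    4    4
  e   3    2    2    2    3    4
  b   4    3    3    3    3    4
  c   5    4    4    4    3    4
Edit distance = dp[5][5] = 4

4


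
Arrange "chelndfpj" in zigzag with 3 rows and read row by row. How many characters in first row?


Zigzag "chelndfpj" into 3 rows:
Placing characters:
  'c' => row 0
  'h' => row 1
  'e' => row 2
  'l' => row 1
  'n' => row 0
  'd' => row 1
  'f' => row 2
  'p' => row 1
  'j' => row 0
Rows:
  Row 0: "cnj"
  Row 1: "hldp"
  Row 2: "ef"
First row length: 3

3


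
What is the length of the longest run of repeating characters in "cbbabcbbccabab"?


Input: "cbbabcbbccabab"
Scanning for longest run:
  Position 1 ('b'): new char, reset run to 1
  Position 2 ('b'): continues run of 'b', length=2
  Position 3 ('a'): new char, reset run to 1
  Position 4 ('b'): new char, reset run to 1
  Position 5 ('c'): new char, reset run to 1
  Position 6 ('b'): new char, reset run to 1
  Position 7 ('b'): continues run of 'b', length=2
  Position 8 ('c'): new char, reset run to 1
  Position 9 ('c'): continues run of 'c', length=2
  Position 10 ('a'): new char, reset run to 1
  Position 11 ('b'): new char, reset run to 1
  Position 12 ('a'): new char, reset run to 1
  Position 13 ('b'): new char, reset run to 1
Longest run: 'b' with length 2

2


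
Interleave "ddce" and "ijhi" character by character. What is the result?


Interleaving "ddce" and "ijhi":
  Position 0: 'd' from first, 'i' from second => "di"
  Position 1: 'd' from first, 'j' from second => "dj"
  Position 2: 'c' from first, 'h' from second => "ch"
  Position 3: 'e' from first, 'i' from second => "ei"
Result: didjchei

didjchei


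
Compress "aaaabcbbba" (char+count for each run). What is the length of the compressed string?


Input: aaaabcbbba
Runs:
  'a' x 4 => "a4"
  'b' x 1 => "b1"
  'c' x 1 => "c1"
  'b' x 3 => "b3"
  'a' x 1 => "a1"
Compressed: "a4b1c1b3a1"
Compressed length: 10

10


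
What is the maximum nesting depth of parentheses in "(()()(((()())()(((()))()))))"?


Input: "(()()(((()())()(((()))()))))"
Tracking depth:
  Position 0 '(': depth becomes 1
  Position 1 '(': depth becomes 2
  Position 2 ')': depth becomes 1
  Position 3 '(': depth becomes 2
  Position 4 ')': depth becomes 1
  Position 5 '(': depth becomes 2
  Position 6 '(': depth becomes 3
  Position 7 '(': depth becomes 4
  Position 8 '(': depth becomes 5
  Position 9 ')': depth becomes 4
  Position 10 '(': depth becomes 5
  Position 11 ')': depth becomes 4
  Position 12 ')': depth becomes 3
  Position 13 '(': depth becomes 4
  Position 14 ')': depth becomes 3
  Position 15 '(': depth becomes 4
  Position 16 '(': depth becomes 5
  Position 17 '(': depth becomes 6
  Position 18 '(': depth becomes 7
  Position 19 ')': depth becomes 6
  Position 20 ')': depth becomes 5
  Position 21 ')': depth becomes 4
  Position 22 '(': depth becomes 5
  Position 23 ')': depth becomes 4
  Position 24 ')': depth becomes 3
  Position 25 ')': depth becomes 2
  Position 26 ')': depth becomes 1
  Position 27 ')': depth becomes 0
Maximum depth reached: 7

7


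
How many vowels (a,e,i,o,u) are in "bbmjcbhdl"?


Input: bbmjcbhdl
Checking each character:
  'b' at position 0: consonant
  'b' at position 1: consonant
  'm' at position 2: consonant
  'j' at position 3: consonant
  'c' at position 4: consonant
  'b' at position 5: consonant
  'h' at position 6: consonant
  'd' at position 7: consonant
  'l' at position 8: consonant
Total vowels: 0

0


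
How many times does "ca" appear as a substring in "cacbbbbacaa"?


Searching for "ca" in "cacbbbbacaa"
Scanning each position:
  Position 0: "ca" => MATCH
  Position 1: "ac" => no
  Position 2: "cb" => no
  Position 3: "bb" => no
  Position 4: "bb" => no
  Position 5: "bb" => no
  Position 6: "ba" => no
  Position 7: "ac" => no
  Position 8: "ca" => MATCH
  Position 9: "aa" => no
Total occurrences: 2

2


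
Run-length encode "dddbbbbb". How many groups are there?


Input: dddbbbbb
Scanning for consecutive runs:
  Group 1: 'd' x 3 (positions 0-2)
  Group 2: 'b' x 5 (positions 3-7)
Total groups: 2

2


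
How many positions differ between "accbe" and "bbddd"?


Comparing "accbe" and "bbddd" position by position:
  Position 0: 'a' vs 'b' => DIFFER
  Position 1: 'c' vs 'b' => DIFFER
  Position 2: 'c' vs 'd' => DIFFER
  Position 3: 'b' vs 'd' => DIFFER
  Position 4: 'e' vs 'd' => DIFFER
Positions that differ: 5

5


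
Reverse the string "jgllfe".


Input: jgllfe
Reading characters right to left:
  Position 5: 'e'
  Position 4: 'f'
  Position 3: 'l'
  Position 2: 'l'
  Position 1: 'g'
  Position 0: 'j'
Reversed: efllgj

efllgj


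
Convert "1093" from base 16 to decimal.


Input: "1093" in base 16
Positional expansion:
  Digit '1' (value 1) x 16^3 = 4096
  Digit '0' (value 0) x 16^2 = 0
  Digit '9' (value 9) x 16^1 = 144
  Digit '3' (value 3) x 16^0 = 3
Sum = 4243

4243


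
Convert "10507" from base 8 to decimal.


Input: "10507" in base 8
Positional expansion:
  Digit '1' (value 1) x 8^4 = 4096
  Digit '0' (value 0) x 8^3 = 0
  Digit '5' (value 5) x 8^2 = 320
  Digit '0' (value 0) x 8^1 = 0
  Digit '7' (value 7) x 8^0 = 7
Sum = 4423

4423


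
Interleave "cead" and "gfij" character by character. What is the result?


Interleaving "cead" and "gfij":
  Position 0: 'c' from first, 'g' from second => "cg"
  Position 1: 'e' from first, 'f' from second => "ef"
  Position 2: 'a' from first, 'i' from second => "ai"
  Position 3: 'd' from first, 'j' from second => "dj"
Result: cgefaidj

cgefaidj


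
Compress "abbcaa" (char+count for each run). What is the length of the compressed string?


Input: abbcaa
Runs:
  'a' x 1 => "a1"
  'b' x 2 => "b2"
  'c' x 1 => "c1"
  'a' x 2 => "a2"
Compressed: "a1b2c1a2"
Compressed length: 8

8


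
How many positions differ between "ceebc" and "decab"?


Comparing "ceebc" and "decab" position by position:
  Position 0: 'c' vs 'd' => DIFFER
  Position 1: 'e' vs 'e' => same
  Position 2: 'e' vs 'c' => DIFFER
  Position 3: 'b' vs 'a' => DIFFER
  Position 4: 'c' vs 'b' => DIFFER
Positions that differ: 4

4


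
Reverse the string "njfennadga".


Input: njfennadga
Reading characters right to left:
  Position 9: 'a'
  Position 8: 'g'
  Position 7: 'd'
  Position 6: 'a'
  Position 5: 'n'
  Position 4: 'n'
  Position 3: 'e'
  Position 2: 'f'
  Position 1: 'j'
  Position 0: 'n'
Reversed: agdannefjn

agdannefjn


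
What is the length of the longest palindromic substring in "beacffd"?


Input: "beacffd"
Checking substrings for palindromes:
  [4:6] "ff" (len 2) => palindrome
Longest palindromic substring: "ff" with length 2

2


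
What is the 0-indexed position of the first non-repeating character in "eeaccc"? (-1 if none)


Input: eeaccc
Character frequencies:
  'a': 1
  'c': 3
  'e': 2
Scanning left to right for freq == 1:
  Position 0 ('e'): freq=2, skip
  Position 1 ('e'): freq=2, skip
  Position 2 ('a'): unique! => answer = 2

2


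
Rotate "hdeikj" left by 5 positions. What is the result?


Input: "hdeikj", rotate left by 5
First 5 characters: "hdeik"
Remaining characters: "j"
Concatenate remaining + first: "j" + "hdeik" = "jhdeik"

jhdeik


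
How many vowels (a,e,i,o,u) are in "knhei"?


Input: knhei
Checking each character:
  'k' at position 0: consonant
  'n' at position 1: consonant
  'h' at position 2: consonant
  'e' at position 3: vowel (running total: 1)
  'i' at position 4: vowel (running total: 2)
Total vowels: 2

2


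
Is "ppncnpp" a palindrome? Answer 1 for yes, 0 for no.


Input: ppncnpp
Reversed: ppncnpp
  Compare pos 0 ('p') with pos 6 ('p'): match
  Compare pos 1 ('p') with pos 5 ('p'): match
  Compare pos 2 ('n') with pos 4 ('n'): match
Result: palindrome

1


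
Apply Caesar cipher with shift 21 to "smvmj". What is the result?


Caesar cipher: shift "smvmj" by 21
  's' (pos 18) + 21 = pos 13 = 'n'
  'm' (pos 12) + 21 = pos 7 = 'h'
  'v' (pos 21) + 21 = pos 16 = 'q'
  'm' (pos 12) + 21 = pos 7 = 'h'
  'j' (pos 9) + 21 = pos 4 = 'e'
Result: nhqhe

nhqhe


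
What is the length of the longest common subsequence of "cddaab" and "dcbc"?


LCS of "cddaab" and "dcbc"
DP table:
           d    c    b    c
      0    0    0    0    0
  c   0    0    1    1    1
  d   0    1    1    1    1
  d   0    1    1    1    1
  a   0    1    1    1    1
  a   0    1    1    1    1
  b   0    1    1    2    2
LCS length = dp[6][4] = 2

2


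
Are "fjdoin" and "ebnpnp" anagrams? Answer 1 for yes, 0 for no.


Strings: "fjdoin", "ebnpnp"
Sorted first:  dfijno
Sorted second: bennpp
Differ at position 0: 'd' vs 'b' => not anagrams

0


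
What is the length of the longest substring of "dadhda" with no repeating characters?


Input: "dadhda"
Sliding window (track last position of each char):
  Position 0 ('d'): window [0,0] length 1 -- new best
  Position 1 ('a'): window [0,1] length 2 -- new best
  Position 2 ('d'): repeat (last at 0), move window start to 1
  Position 2 ('d'): window [1,2] length 2
  Position 3 ('h'): window [1,3] length 3 -- new best
  Position 4 ('d'): repeat (last at 2), move window start to 3
  Position 4 ('d'): window [3,4] length 2
  Position 5 ('a'): window [3,5] length 3
Longest substring with no repeats: "adh" with length 3

3


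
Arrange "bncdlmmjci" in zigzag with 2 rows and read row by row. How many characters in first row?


Zigzag "bncdlmmjci" into 2 rows:
Placing characters:
  'b' => row 0
  'n' => row 1
  'c' => row 0
  'd' => row 1
  'l' => row 0
  'm' => row 1
  'm' => row 0
  'j' => row 1
  'c' => row 0
  'i' => row 1
Rows:
  Row 0: "bclmc"
  Row 1: "ndmji"
First row length: 5

5


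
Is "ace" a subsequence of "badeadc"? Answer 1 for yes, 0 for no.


Check if "ace" is a subsequence of "badeadc"
Greedy scan:
  Position 0 ('b'): no match needed
  Position 1 ('a'): matches sub[0] = 'a'
  Position 2 ('d'): no match needed
  Position 3 ('e'): no match needed
  Position 4 ('a'): no match needed
  Position 5 ('d'): no match needed
  Position 6 ('c'): matches sub[1] = 'c'
Only matched 2/3 characters => not a subsequence

0


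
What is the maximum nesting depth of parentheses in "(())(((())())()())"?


Input: "(())(((())())()())"
Tracking depth:
  Position 0 '(': depth becomes 1
  Position 1 '(': depth becomes 2
  Position 2 ')': depth becomes 1
  Position 3 ')': depth becomes 0
  Position 4 '(': depth becomes 1
  Position 5 '(': depth becomes 2
  Position 6 '(': depth becomes 3
  Position 7 '(': depth becomes 4
  Position 8 ')': depth becomes 3
  Position 9 ')': depth becomes 2
  Position 10 '(': depth becomes 3
  Position 11 ')': depth becomes 2
  Position 12 ')': depth becomes 1
  Position 13 '(': depth becomes 2
  Position 14 ')': depth becomes 1
  Position 15 '(': depth becomes 2
  Position 16 ')': depth becomes 1
  Position 17 ')': depth becomes 0
Maximum depth reached: 4

4


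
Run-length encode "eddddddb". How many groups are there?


Input: eddddddb
Scanning for consecutive runs:
  Group 1: 'e' x 1 (positions 0-0)
  Group 2: 'd' x 6 (positions 1-6)
  Group 3: 'b' x 1 (positions 7-7)
Total groups: 3

3


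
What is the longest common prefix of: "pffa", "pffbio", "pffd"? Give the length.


Words: pffa, pffbio, pffd
  Position 0: all 'p' => match
  Position 1: all 'f' => match
  Position 2: all 'f' => match
  Position 3: ('a', 'b', 'd') => mismatch, stop
LCP = "pff" (length 3)

3


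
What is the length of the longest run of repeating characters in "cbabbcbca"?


Input: "cbabbcbca"
Scanning for longest run:
  Position 1 ('b'): new char, reset run to 1
  Position 2 ('a'): new char, reset run to 1
  Position 3 ('b'): new char, reset run to 1
  Position 4 ('b'): continues run of 'b', length=2
  Position 5 ('c'): new char, reset run to 1
  Position 6 ('b'): new char, reset run to 1
  Position 7 ('c'): new char, reset run to 1
  Position 8 ('a'): new char, reset run to 1
Longest run: 'b' with length 2

2


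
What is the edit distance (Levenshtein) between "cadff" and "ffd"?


Computing edit distance: "cadff" -> "ffd"
DP table:
           f    f    d
      0    1    2    3
  c   1    1    2    3
  a   2    2    2    3
  d   3    3    3    2
  f   4    3    3    3
  f   5    4    3    4
Edit distance = dp[5][3] = 4

4


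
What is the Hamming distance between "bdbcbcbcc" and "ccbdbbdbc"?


Comparing "bdbcbcbcc" and "ccbdbbdbc" position by position:
  Position 0: 'b' vs 'c' => differ
  Position 1: 'd' vs 'c' => differ
  Position 2: 'b' vs 'b' => same
  Position 3: 'c' vs 'd' => differ
  Position 4: 'b' vs 'b' => same
  Position 5: 'c' vs 'b' => differ
  Position 6: 'b' vs 'd' => differ
  Position 7: 'c' vs 'b' => differ
  Position 8: 'c' vs 'c' => same
Total differences (Hamming distance): 6

6


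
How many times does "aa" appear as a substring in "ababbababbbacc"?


Searching for "aa" in "ababbababbbacc"
Scanning each position:
  Position 0: "ab" => no
  Position 1: "ba" => no
  Position 2: "ab" => no
  Position 3: "bb" => no
  Position 4: "ba" => no
  Position 5: "ab" => no
  Position 6: "ba" => no
  Position 7: "ab" => no
  Position 8: "bb" => no
  Position 9: "bb" => no
  Position 10: "ba" => no
  Position 11: "ac" => no
  Position 12: "cc" => no
Total occurrences: 0

0


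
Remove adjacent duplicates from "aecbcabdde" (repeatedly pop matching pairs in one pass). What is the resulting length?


Input: aecbcabdde
Stack-based adjacent duplicate removal:
  Read 'a': push. Stack: a
  Read 'e': push. Stack: ae
  Read 'c': push. Stack: aec
  Read 'b': push. Stack: aecb
  Read 'c': push. Stack: aecbc
  Read 'a': push. Stack: aecbca
  Read 'b': push. Stack: aecbcab
  Read 'd': push. Stack: aecbcabd
  Read 'd': matches stack top 'd' => pop. Stack: aecbcab
  Read 'e': push. Stack: aecbcabe
Final stack: "aecbcabe" (length 8)

8


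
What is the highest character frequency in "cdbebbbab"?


Input: cdbebbbab
Character counts:
  'a': 1
  'b': 5
  'c': 1
  'd': 1
  'e': 1
Maximum frequency: 5

5


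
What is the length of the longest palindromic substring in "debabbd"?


Input: "debabbd"
Checking substrings for palindromes:
  [2:5] "bab" (len 3) => palindrome
  [4:6] "bb" (len 2) => palindrome
Longest palindromic substring: "bab" with length 3

3


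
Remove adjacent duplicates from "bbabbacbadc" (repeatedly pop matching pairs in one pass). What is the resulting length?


Input: bbabbacbadc
Stack-based adjacent duplicate removal:
  Read 'b': push. Stack: b
  Read 'b': matches stack top 'b' => pop. Stack: (empty)
  Read 'a': push. Stack: a
  Read 'b': push. Stack: ab
  Read 'b': matches stack top 'b' => pop. Stack: a
  Read 'a': matches stack top 'a' => pop. Stack: (empty)
  Read 'c': push. Stack: c
  Read 'b': push. Stack: cb
  Read 'a': push. Stack: cba
  Read 'd': push. Stack: cbad
  Read 'c': push. Stack: cbadc
Final stack: "cbadc" (length 5)

5


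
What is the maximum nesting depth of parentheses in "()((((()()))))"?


Input: "()((((()()))))"
Tracking depth:
  Position 0 '(': depth becomes 1
  Position 1 ')': depth becomes 0
  Position 2 '(': depth becomes 1
  Position 3 '(': depth becomes 2
  Position 4 '(': depth becomes 3
  Position 5 '(': depth becomes 4
  Position 6 '(': depth becomes 5
  Position 7 ')': depth becomes 4
  Position 8 '(': depth becomes 5
  Position 9 ')': depth becomes 4
  Position 10 ')': depth becomes 3
  Position 11 ')': depth becomes 2
  Position 12 ')': depth becomes 1
  Position 13 ')': depth becomes 0
Maximum depth reached: 5

5


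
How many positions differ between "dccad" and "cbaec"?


Comparing "dccad" and "cbaec" position by position:
  Position 0: 'd' vs 'c' => DIFFER
  Position 1: 'c' vs 'b' => DIFFER
  Position 2: 'c' vs 'a' => DIFFER
  Position 3: 'a' vs 'e' => DIFFER
  Position 4: 'd' vs 'c' => DIFFER
Positions that differ: 5

5


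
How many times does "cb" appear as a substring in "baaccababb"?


Searching for "cb" in "baaccababb"
Scanning each position:
  Position 0: "ba" => no
  Position 1: "aa" => no
  Position 2: "ac" => no
  Position 3: "cc" => no
  Position 4: "ca" => no
  Position 5: "ab" => no
  Position 6: "ba" => no
  Position 7: "ab" => no
  Position 8: "bb" => no
Total occurrences: 0

0


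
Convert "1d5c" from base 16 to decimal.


Input: "1d5c" in base 16
Positional expansion:
  Digit '1' (value 1) x 16^3 = 4096
  Digit 'd' (value 13) x 16^2 = 3328
  Digit '5' (value 5) x 16^1 = 80
  Digit 'c' (value 12) x 16^0 = 12
Sum = 7516

7516


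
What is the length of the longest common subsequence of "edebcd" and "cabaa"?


LCS of "edebcd" and "cabaa"
DP table:
           c    a    b    a    a
      0    0    0    0    0    0
  e   0    0    0    0    0    0
  d   0    0    0    0    0    0
  e   0    0    0    0    0    0
  b   0    0    0    1    1    1
  c   0    1    1    1    1    1
  d   0    1    1    1    1    1
LCS length = dp[6][5] = 1

1


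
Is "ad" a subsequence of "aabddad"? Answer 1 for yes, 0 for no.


Check if "ad" is a subsequence of "aabddad"
Greedy scan:
  Position 0 ('a'): matches sub[0] = 'a'
  Position 1 ('a'): no match needed
  Position 2 ('b'): no match needed
  Position 3 ('d'): matches sub[1] = 'd'
  Position 4 ('d'): no match needed
  Position 5 ('a'): no match needed
  Position 6 ('d'): no match needed
All 2 characters matched => is a subsequence

1


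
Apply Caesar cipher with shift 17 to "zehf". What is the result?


Caesar cipher: shift "zehf" by 17
  'z' (pos 25) + 17 = pos 16 = 'q'
  'e' (pos 4) + 17 = pos 21 = 'v'
  'h' (pos 7) + 17 = pos 24 = 'y'
  'f' (pos 5) + 17 = pos 22 = 'w'
Result: qvyw

qvyw


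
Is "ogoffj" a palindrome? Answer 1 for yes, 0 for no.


Input: ogoffj
Reversed: jffogo
  Compare pos 0 ('o') with pos 5 ('j'): MISMATCH
  Compare pos 1 ('g') with pos 4 ('f'): MISMATCH
  Compare pos 2 ('o') with pos 3 ('f'): MISMATCH
Result: not a palindrome

0


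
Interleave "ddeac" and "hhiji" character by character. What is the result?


Interleaving "ddeac" and "hhiji":
  Position 0: 'd' from first, 'h' from second => "dh"
  Position 1: 'd' from first, 'h' from second => "dh"
  Position 2: 'e' from first, 'i' from second => "ei"
  Position 3: 'a' from first, 'j' from second => "aj"
  Position 4: 'c' from first, 'i' from second => "ci"
Result: dhdheiajci

dhdheiajci


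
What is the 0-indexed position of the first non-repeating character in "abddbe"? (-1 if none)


Input: abddbe
Character frequencies:
  'a': 1
  'b': 2
  'd': 2
  'e': 1
Scanning left to right for freq == 1:
  Position 0 ('a'): unique! => answer = 0

0


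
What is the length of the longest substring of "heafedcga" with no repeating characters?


Input: "heafedcga"
Sliding window (track last position of each char):
  Position 0 ('h'): window [0,0] length 1 -- new best
  Position 1 ('e'): window [0,1] length 2 -- new best
  Position 2 ('a'): window [0,2] length 3 -- new best
  Position 3 ('f'): window [0,3] length 4 -- new best
  Position 4 ('e'): repeat (last at 1), move window start to 2
  Position 4 ('e'): window [2,4] length 3
  Position 5 ('d'): window [2,5] length 4
  Position 6 ('c'): window [2,6] length 5 -- new best
  Position 7 ('g'): window [2,7] length 6 -- new best
  Position 8 ('a'): repeat (last at 2), move window start to 3
  Position 8 ('a'): window [3,8] length 6
Longest substring with no repeats: "afedcg" with length 6

6


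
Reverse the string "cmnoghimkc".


Input: cmnoghimkc
Reading characters right to left:
  Position 9: 'c'
  Position 8: 'k'
  Position 7: 'm'
  Position 6: 'i'
  Position 5: 'h'
  Position 4: 'g'
  Position 3: 'o'
  Position 2: 'n'
  Position 1: 'm'
  Position 0: 'c'
Reversed: ckmihgonmc

ckmihgonmc


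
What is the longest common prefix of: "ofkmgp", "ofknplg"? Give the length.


Words: ofkmgp, ofknplg
  Position 0: all 'o' => match
  Position 1: all 'f' => match
  Position 2: all 'k' => match
  Position 3: ('m', 'n') => mismatch, stop
LCP = "ofk" (length 3)

3


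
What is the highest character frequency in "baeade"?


Input: baeade
Character counts:
  'a': 2
  'b': 1
  'd': 1
  'e': 2
Maximum frequency: 2

2


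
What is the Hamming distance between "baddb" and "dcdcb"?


Comparing "baddb" and "dcdcb" position by position:
  Position 0: 'b' vs 'd' => differ
  Position 1: 'a' vs 'c' => differ
  Position 2: 'd' vs 'd' => same
  Position 3: 'd' vs 'c' => differ
  Position 4: 'b' vs 'b' => same
Total differences (Hamming distance): 3

3


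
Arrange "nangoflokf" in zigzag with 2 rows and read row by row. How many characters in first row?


Zigzag "nangoflokf" into 2 rows:
Placing characters:
  'n' => row 0
  'a' => row 1
  'n' => row 0
  'g' => row 1
  'o' => row 0
  'f' => row 1
  'l' => row 0
  'o' => row 1
  'k' => row 0
  'f' => row 1
Rows:
  Row 0: "nnolk"
  Row 1: "agfof"
First row length: 5

5


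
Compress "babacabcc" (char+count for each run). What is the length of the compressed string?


Input: babacabcc
Runs:
  'b' x 1 => "b1"
  'a' x 1 => "a1"
  'b' x 1 => "b1"
  'a' x 1 => "a1"
  'c' x 1 => "c1"
  'a' x 1 => "a1"
  'b' x 1 => "b1"
  'c' x 2 => "c2"
Compressed: "b1a1b1a1c1a1b1c2"
Compressed length: 16

16


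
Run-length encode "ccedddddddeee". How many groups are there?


Input: ccedddddddeee
Scanning for consecutive runs:
  Group 1: 'c' x 2 (positions 0-1)
  Group 2: 'e' x 1 (positions 2-2)
  Group 3: 'd' x 7 (positions 3-9)
  Group 4: 'e' x 3 (positions 10-12)
Total groups: 4

4


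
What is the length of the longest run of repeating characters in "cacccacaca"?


Input: "cacccacaca"
Scanning for longest run:
  Position 1 ('a'): new char, reset run to 1
  Position 2 ('c'): new char, reset run to 1
  Position 3 ('c'): continues run of 'c', length=2
  Position 4 ('c'): continues run of 'c', length=3
  Position 5 ('a'): new char, reset run to 1
  Position 6 ('c'): new char, reset run to 1
  Position 7 ('a'): new char, reset run to 1
  Position 8 ('c'): new char, reset run to 1
  Position 9 ('a'): new char, reset run to 1
Longest run: 'c' with length 3

3


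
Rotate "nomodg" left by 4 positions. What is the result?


Input: "nomodg", rotate left by 4
First 4 characters: "nomo"
Remaining characters: "dg"
Concatenate remaining + first: "dg" + "nomo" = "dgnomo"

dgnomo


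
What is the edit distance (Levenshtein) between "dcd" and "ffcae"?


Computing edit distance: "dcd" -> "ffcae"
DP table:
           f    f    c    a    e
      0    1    2    3    4    5
  d   1    1    2    3    4    5
  c   2    2    2    2    3    4
  d   3    3    3    3    3    4
Edit distance = dp[3][5] = 4

4


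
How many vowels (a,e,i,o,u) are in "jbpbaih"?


Input: jbpbaih
Checking each character:
  'j' at position 0: consonant
  'b' at position 1: consonant
  'p' at position 2: consonant
  'b' at position 3: consonant
  'a' at position 4: vowel (running total: 1)
  'i' at position 5: vowel (running total: 2)
  'h' at position 6: consonant
Total vowels: 2

2


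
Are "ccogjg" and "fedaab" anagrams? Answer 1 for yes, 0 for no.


Strings: "ccogjg", "fedaab"
Sorted first:  ccggjo
Sorted second: aabdef
Differ at position 0: 'c' vs 'a' => not anagrams

0


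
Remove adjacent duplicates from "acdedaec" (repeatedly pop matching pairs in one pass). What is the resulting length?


Input: acdedaec
Stack-based adjacent duplicate removal:
  Read 'a': push. Stack: a
  Read 'c': push. Stack: ac
  Read 'd': push. Stack: acd
  Read 'e': push. Stack: acde
  Read 'd': push. Stack: acded
  Read 'a': push. Stack: acdeda
  Read 'e': push. Stack: acdedae
  Read 'c': push. Stack: acdedaec
Final stack: "acdedaec" (length 8)

8


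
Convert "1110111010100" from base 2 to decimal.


Input: "1110111010100" in base 2
Positional expansion:
  Digit '1' (value 1) x 2^12 = 4096
  Digit '1' (value 1) x 2^11 = 2048
  Digit '1' (value 1) x 2^10 = 1024
  Digit '0' (value 0) x 2^9 = 0
  Digit '1' (value 1) x 2^8 = 256
  Digit '1' (value 1) x 2^7 = 128
  Digit '1' (value 1) x 2^6 = 64
  Digit '0' (value 0) x 2^5 = 0
  Digit '1' (value 1) x 2^4 = 16
  Digit '0' (value 0) x 2^3 = 0
  Digit '1' (value 1) x 2^2 = 4
  Digit '0' (value 0) x 2^1 = 0
  Digit '0' (value 0) x 2^0 = 0
Sum = 7636

7636


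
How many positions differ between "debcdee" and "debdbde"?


Comparing "debcdee" and "debdbde" position by position:
  Position 0: 'd' vs 'd' => same
  Position 1: 'e' vs 'e' => same
  Position 2: 'b' vs 'b' => same
  Position 3: 'c' vs 'd' => DIFFER
  Position 4: 'd' vs 'b' => DIFFER
  Position 5: 'e' vs 'd' => DIFFER
  Position 6: 'e' vs 'e' => same
Positions that differ: 3

3


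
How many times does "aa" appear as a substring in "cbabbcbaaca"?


Searching for "aa" in "cbabbcbaaca"
Scanning each position:
  Position 0: "cb" => no
  Position 1: "ba" => no
  Position 2: "ab" => no
  Position 3: "bb" => no
  Position 4: "bc" => no
  Position 5: "cb" => no
  Position 6: "ba" => no
  Position 7: "aa" => MATCH
  Position 8: "ac" => no
  Position 9: "ca" => no
Total occurrences: 1

1


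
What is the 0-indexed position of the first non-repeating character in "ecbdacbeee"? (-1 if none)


Input: ecbdacbeee
Character frequencies:
  'a': 1
  'b': 2
  'c': 2
  'd': 1
  'e': 4
Scanning left to right for freq == 1:
  Position 0 ('e'): freq=4, skip
  Position 1 ('c'): freq=2, skip
  Position 2 ('b'): freq=2, skip
  Position 3 ('d'): unique! => answer = 3

3


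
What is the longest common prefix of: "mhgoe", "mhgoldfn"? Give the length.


Words: mhgoe, mhgoldfn
  Position 0: all 'm' => match
  Position 1: all 'h' => match
  Position 2: all 'g' => match
  Position 3: all 'o' => match
  Position 4: ('e', 'l') => mismatch, stop
LCP = "mhgo" (length 4)

4


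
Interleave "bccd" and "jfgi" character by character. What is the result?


Interleaving "bccd" and "jfgi":
  Position 0: 'b' from first, 'j' from second => "bj"
  Position 1: 'c' from first, 'f' from second => "cf"
  Position 2: 'c' from first, 'g' from second => "cg"
  Position 3: 'd' from first, 'i' from second => "di"
Result: bjcfcgdi

bjcfcgdi


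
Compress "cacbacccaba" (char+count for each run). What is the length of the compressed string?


Input: cacbacccaba
Runs:
  'c' x 1 => "c1"
  'a' x 1 => "a1"
  'c' x 1 => "c1"
  'b' x 1 => "b1"
  'a' x 1 => "a1"
  'c' x 3 => "c3"
  'a' x 1 => "a1"
  'b' x 1 => "b1"
  'a' x 1 => "a1"
Compressed: "c1a1c1b1a1c3a1b1a1"
Compressed length: 18

18


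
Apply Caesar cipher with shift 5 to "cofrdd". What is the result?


Caesar cipher: shift "cofrdd" by 5
  'c' (pos 2) + 5 = pos 7 = 'h'
  'o' (pos 14) + 5 = pos 19 = 't'
  'f' (pos 5) + 5 = pos 10 = 'k'
  'r' (pos 17) + 5 = pos 22 = 'w'
  'd' (pos 3) + 5 = pos 8 = 'i'
  'd' (pos 3) + 5 = pos 8 = 'i'
Result: htkwii

htkwii


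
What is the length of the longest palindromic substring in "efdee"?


Input: "efdee"
Checking substrings for palindromes:
  [3:5] "ee" (len 2) => palindrome
Longest palindromic substring: "ee" with length 2

2


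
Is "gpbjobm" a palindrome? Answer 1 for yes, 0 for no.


Input: gpbjobm
Reversed: mbojbpg
  Compare pos 0 ('g') with pos 6 ('m'): MISMATCH
  Compare pos 1 ('p') with pos 5 ('b'): MISMATCH
  Compare pos 2 ('b') with pos 4 ('o'): MISMATCH
Result: not a palindrome

0


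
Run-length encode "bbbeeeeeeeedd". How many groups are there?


Input: bbbeeeeeeeedd
Scanning for consecutive runs:
  Group 1: 'b' x 3 (positions 0-2)
  Group 2: 'e' x 8 (positions 3-10)
  Group 3: 'd' x 2 (positions 11-12)
Total groups: 3

3


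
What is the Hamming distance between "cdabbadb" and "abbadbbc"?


Comparing "cdabbadb" and "abbadbbc" position by position:
  Position 0: 'c' vs 'a' => differ
  Position 1: 'd' vs 'b' => differ
  Position 2: 'a' vs 'b' => differ
  Position 3: 'b' vs 'a' => differ
  Position 4: 'b' vs 'd' => differ
  Position 5: 'a' vs 'b' => differ
  Position 6: 'd' vs 'b' => differ
  Position 7: 'b' vs 'c' => differ
Total differences (Hamming distance): 8

8


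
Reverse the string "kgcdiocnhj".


Input: kgcdiocnhj
Reading characters right to left:
  Position 9: 'j'
  Position 8: 'h'
  Position 7: 'n'
  Position 6: 'c'
  Position 5: 'o'
  Position 4: 'i'
  Position 3: 'd'
  Position 2: 'c'
  Position 1: 'g'
  Position 0: 'k'
Reversed: jhncoidcgk

jhncoidcgk


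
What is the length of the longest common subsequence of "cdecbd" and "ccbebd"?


LCS of "cdecbd" and "ccbebd"
DP table:
           c    c    b    e    b    d
      0    0    0    0    0    0    0
  c   0    1    1    1    1    1    1
  d   0    1    1    1    1    1    2
  e   0    1    1    1    2    2    2
  c   0    1    2    2    2    2    2
  b   0    1    2    3    3    3    3
  d   0    1    2    3    3    3    4
LCS length = dp[6][6] = 4

4
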